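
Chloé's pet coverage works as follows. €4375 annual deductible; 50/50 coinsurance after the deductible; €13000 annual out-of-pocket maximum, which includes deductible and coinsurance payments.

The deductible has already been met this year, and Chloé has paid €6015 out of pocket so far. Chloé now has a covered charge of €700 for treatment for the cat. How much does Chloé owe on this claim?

€350

The deductible is already satisfied, so the full bill goes to coinsurance.
50% of €700 = €350 falls to the owner.
Total out-of-pocket so far would be €6015 + €350 = €6365, below the €13000 cap — no reduction.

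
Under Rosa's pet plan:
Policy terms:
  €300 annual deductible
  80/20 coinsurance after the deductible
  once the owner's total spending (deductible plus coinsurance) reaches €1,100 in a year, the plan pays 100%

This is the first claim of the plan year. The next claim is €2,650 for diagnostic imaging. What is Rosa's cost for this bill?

The full €300 deductible is still open; €300 of this bill applies to it.
That leaves €2,650 − €300 = €2,350 for coinsurance.
20% of €2,350 = €470 falls to the owner.
Owner responsibility before any cap: €300 + €470 = €770.
Cumulative spending €0 + €770 = €770 stays under the €1,100 maximum.

€770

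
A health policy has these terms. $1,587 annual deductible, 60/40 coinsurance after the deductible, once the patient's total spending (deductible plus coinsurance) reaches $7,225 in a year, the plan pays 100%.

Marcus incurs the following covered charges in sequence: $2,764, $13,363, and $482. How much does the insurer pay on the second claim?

#1 ($2,764): $1,587 finishes the deductible; $1,177 goes to coinsurance; patient's 40% is $470.80. Cost to patient: $2,057.80. OOP to date $2,057.80. Insurer: $2,764 − $2,057.80 = $706.20.
#2 ($13,363): deductible met; 40% of $13,363 = $5,345.20. OOP would hit $7,403 > $7,225, so the cap limits the patient to $7,225 − $2,057.80 = $5,167.20. Insurer: $13,363 − $5,167.20 = $8,195.80.

$8,195.80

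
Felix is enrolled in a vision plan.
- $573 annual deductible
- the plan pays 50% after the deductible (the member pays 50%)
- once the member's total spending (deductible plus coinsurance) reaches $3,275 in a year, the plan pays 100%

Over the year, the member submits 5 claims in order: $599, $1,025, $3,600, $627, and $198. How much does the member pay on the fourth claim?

$313.50

Claim 1 — $599: $573 to deductible, leaving $26; 50% of $26 = $13. Member owes $586 (running OOP $586).
Claim 2 — $1,025: deductible met; 50% of $1,025 = $512.50. Member owes $512.50 (running OOP $1,098.50).
Claim 3 — $3,600: deductible already satisfied, so member's share is 50% × $3,600 = $1,800. Member pays $1,800; OOP now $2,898.50.
Claim 4 — $627: deductible already satisfied, so member's share is 50% × $627 = $313.50. Member owes $313.50 (running OOP $3,212).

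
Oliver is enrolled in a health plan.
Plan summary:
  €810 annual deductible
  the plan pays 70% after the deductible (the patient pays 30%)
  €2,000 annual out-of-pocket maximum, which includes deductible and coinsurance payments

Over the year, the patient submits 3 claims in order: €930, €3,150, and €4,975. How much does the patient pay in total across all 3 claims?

Claim 1 — €930: €810 to deductible, leaving €120; patient's 30% is €36. Patient pays €846; OOP now €846.
Claim 2 — €3,150: deductible met; 30% of €3,150 = €945. Patient owes €945 (running OOP €1,791).
Claim 3 — €4,975: deductible already satisfied, so patient's share is 30% × €4,975 = €1,492.50. Adding that to €1,791 gives €3,283.50, past the €2,000 cap; patient pays only €2,000 − €1,791 = €209.
Summing the patient's payments: €846 + €945 + €209 = €2,000.

€2,000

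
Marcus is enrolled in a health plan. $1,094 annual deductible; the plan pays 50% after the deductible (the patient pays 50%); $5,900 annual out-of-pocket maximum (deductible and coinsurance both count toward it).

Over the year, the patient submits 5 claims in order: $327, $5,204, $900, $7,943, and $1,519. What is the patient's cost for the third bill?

Claim 1 — $327: fully absorbed by the deductible. Patient owes $327 (running OOP $327).
Claim 2 — $5,204: $767 to deductible, leaving $4,437; 50% of $4,437 = $2,218.50. Patient owes $2,985.50 (running OOP $3,312.50).
Claim 3 — $900: 50% coinsurance on $900 = $450. Patient pays $450; OOP now $3,762.50.

$450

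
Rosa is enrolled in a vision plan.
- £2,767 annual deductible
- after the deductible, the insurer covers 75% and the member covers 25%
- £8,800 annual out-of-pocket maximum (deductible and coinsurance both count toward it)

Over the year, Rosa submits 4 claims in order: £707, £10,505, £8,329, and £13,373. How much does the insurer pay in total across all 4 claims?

Bill 1, £707: entire amount goes to the deductible. Member pays £707; OOP now £707. Insurer: £707 − £707 = £0.
Bill 2, £10,505: deductible takes £2,060, £8,445 remains; coinsurance £8,445 × 25% = £2,111.25. Member owes £4,171.25 (running OOP £4,878.25). Insurer: £10,505 − £4,171.25 = £6,333.75.
Bill 3, £8,329: deductible met; 25% of £8,329 = £2,082.25. Cost to member: £2,082.25. OOP to date £6,960.50. Plan pays £8,329 − £2,082.25 = £6,246.75.
Bill 4, £13,373: deductible already satisfied, so member's share is 25% × £13,373 = £3,343.25. That would push OOP to £10,303.75, over the £8,800 cap, so member pays £8,800 − £6,960.50 = £1,839.50. Plan pays £13,373 − £1,839.50 = £11,533.50.
Insurer total = bills − member's total = £32,914 − £8,800 = £24,114.

£24,114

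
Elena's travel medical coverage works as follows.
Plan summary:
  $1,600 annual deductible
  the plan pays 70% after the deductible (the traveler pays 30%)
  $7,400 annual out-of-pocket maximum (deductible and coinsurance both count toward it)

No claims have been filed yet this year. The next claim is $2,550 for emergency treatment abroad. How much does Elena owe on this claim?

Nothing has been paid toward the $1,600 deductible, so the first $1,600 of this charge is applied there.
The remaining $950 (= $2,550 − $1,600) moves to coinsurance.
Coinsurance: $950 × 30% = $285.
So the traveler owes $1,600 + $285 = $1,885 before any cap.
Cumulative spending $0 + $1,885 = $1,885 stays under the $7,400 maximum.

$1,885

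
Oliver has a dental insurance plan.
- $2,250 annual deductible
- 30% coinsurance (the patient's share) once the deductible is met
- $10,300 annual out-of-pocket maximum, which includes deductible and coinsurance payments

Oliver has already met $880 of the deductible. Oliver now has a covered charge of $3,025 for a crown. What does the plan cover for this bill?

$880 of the $2,250 deductible is already met, leaving $1,370.
That leaves $3,025 − $1,370 = $1,655 for coinsurance.
Patient's 30% share of $1,655 is $496.50.
Patient responsibility before any cap: $1,370 + $496.50 = $1,866.50.
Cumulative spending $880 + $1,866.50 = $2,746.50 stays under the $10,300 maximum.
Insurer pays the balance: $3,025 − $1,866.50 = $1,158.50.

$1,158.50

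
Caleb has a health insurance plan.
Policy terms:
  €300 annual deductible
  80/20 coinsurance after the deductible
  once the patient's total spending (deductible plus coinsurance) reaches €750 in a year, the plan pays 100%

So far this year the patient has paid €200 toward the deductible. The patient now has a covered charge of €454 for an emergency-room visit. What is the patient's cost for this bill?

€170.80

Deductible still to meet: €300 − €200 = €100.
That leaves €454 − €100 = €354 for coinsurance.
20% of €354 = €70.80 falls to the patient.
So the patient owes €100 + €70.80 = €170.80 before any cap.
Total out-of-pocket so far would be €200 + €170.80 = €370.80, below the €750 cap — no reduction.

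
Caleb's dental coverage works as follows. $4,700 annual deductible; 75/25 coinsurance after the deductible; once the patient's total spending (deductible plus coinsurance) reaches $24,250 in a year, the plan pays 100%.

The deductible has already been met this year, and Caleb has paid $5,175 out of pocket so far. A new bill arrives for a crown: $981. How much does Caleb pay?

With the deductible met, the entire $981 is subject to coinsurance.
25% of $981 = $245.25 falls to the patient.
Total out-of-pocket so far would be $5,175 + $245.25 = $5,420.25, below the $24,250 cap — no reduction.

$245.25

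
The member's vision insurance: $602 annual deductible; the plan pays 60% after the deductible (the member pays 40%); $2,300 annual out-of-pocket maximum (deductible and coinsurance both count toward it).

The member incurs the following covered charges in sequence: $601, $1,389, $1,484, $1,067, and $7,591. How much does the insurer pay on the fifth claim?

Bill 1, $601: fully absorbed by the deductible. Cost to member: $601. OOP to date $601. Insurer: $601 − $601 = $0.
Bill 2, $1,389: $1 to deductible, leaving $1,388; 40% of $1,388 = $555.20. Member pays $556.20; OOP now $1,157.20. Plan pays $1,389 − $556.20 = $832.80.
Bill 3, $1,484: 40% coinsurance on $1,484 = $593.60. Member pays $593.60; OOP now $1,750.80. Insurer: $1,484 − $593.60 = $890.40.
Bill 4, $1,067: deductible met; 40% of $1,067 = $426.80. Member owes $426.80 (running OOP $2,177.60). Insurer: $1,067 − $426.80 = $640.20.
Bill 5, $7,591: deductible already satisfied, so member's share is 40% × $7,591 = $3,036.40. OOP would hit $5,214 > $2,300, so the cap limits the member to $2,300 − $2,177.60 = $122.40. Plan pays $7,591 − $122.40 = $7,468.60.

$7,468.60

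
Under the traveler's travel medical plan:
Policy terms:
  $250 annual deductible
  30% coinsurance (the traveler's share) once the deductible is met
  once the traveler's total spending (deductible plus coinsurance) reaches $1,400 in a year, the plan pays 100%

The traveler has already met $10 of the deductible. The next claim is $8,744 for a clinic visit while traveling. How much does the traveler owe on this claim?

$1,390

$10 of the $250 deductible is already met, leaving $240.
That leaves $8,744 − $240 = $8,504 for coinsurance.
Traveler's 30% share of $8,504 is $2,551.20.
Traveler responsibility before any cap: $240 + $2,551.20 = $2,791.20.
Adding $2,791.20 to the $10 already spent would give $2,801.20, which exceeds the $1,400 cap; the traveler pays just $1,400 − $10 = $1,390.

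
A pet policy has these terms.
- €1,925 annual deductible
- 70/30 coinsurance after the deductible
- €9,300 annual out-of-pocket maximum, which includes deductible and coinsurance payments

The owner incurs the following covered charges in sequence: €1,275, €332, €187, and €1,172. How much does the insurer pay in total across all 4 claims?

€728.70

#1 (€1,275): fully absorbed by the deductible. Owner owes €1,275 (running OOP €1,275). Plan pays €1,275 − €1,275 = €0.
#2 (€332): all of it applies to the deductible. Owner pays €332; OOP now €1,607. Insurer: €332 − €332 = €0.
#3 (€187): fully absorbed by the deductible. Owner owes €187 (running OOP €1,794). Insurer: €187 − €187 = €0.
#4 (€1,172): deductible takes €131, €1,041 remains; owner's 30% is €312.30. Cost to owner: €443.30. OOP to date €2,237.30. Plan pays €1,172 − €443.30 = €728.70.
Insurer total: €0 + €0 + €0 + €728.70 = €728.70.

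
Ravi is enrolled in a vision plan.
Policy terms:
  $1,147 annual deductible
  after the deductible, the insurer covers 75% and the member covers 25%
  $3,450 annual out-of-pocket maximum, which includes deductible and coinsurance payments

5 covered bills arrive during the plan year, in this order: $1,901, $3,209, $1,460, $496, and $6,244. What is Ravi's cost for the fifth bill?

$823.25

Claim 1 ($1,901): $1,147 finishes the deductible; $754 goes to coinsurance; member's 25% is $188.50. Cost to member: $1,335.50. OOP to date $1,335.50.
Claim 2 ($3,209): 25% coinsurance on $3,209 = $802.25. Cost to member: $802.25. OOP to date $2,137.75.
Claim 3 ($1,460): 25% coinsurance on $1,460 = $365. Member owes $365 (running OOP $2,502.75).
Claim 4 ($496): deductible already satisfied, so member's share is 25% × $496 = $124. Member owes $124 (running OOP $2,626.75).
Claim 5 ($6,244): deductible met; 25% of $6,244 = $1,561. OOP would hit $4,187.75 > $3,450, so the cap limits the member to $3,450 − $2,626.75 = $823.25.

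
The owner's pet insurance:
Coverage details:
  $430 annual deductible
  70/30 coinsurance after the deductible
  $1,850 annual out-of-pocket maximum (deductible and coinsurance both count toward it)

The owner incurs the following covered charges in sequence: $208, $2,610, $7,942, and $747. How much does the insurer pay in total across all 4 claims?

$9,657

Bill 1, $208: entire amount goes to the deductible. Owner owes $208 (running OOP $208). Insurer: $208 − $208 = $0.
Bill 2, $2,610: $222 to deductible, leaving $2,388; coinsurance $2,388 × 30% = $716.40. Owner pays $938.40; OOP now $1,146.40. Insurer: $2,610 − $938.40 = $1,671.60.
Bill 3, $7,942: deductible met; 30% of $7,942 = $2,382.60. OOP would hit $3,529 > $1,850, so the cap limits the owner to $1,850 − $1,146.40 = $703.60. Insurer: $7,942 − $703.60 = $7,238.40.
Bill 4, $747: deductible already satisfied, so owner's share is 30% × $747 = $224.10. That would push OOP to $2,074.10, over the $1,850 cap, so owner pays $1,850 − $1,850 = $0. Insurer: $747 − $0 = $747.
Insurer total = bills − owner's total = $11,507 − $1,850 = $9,657.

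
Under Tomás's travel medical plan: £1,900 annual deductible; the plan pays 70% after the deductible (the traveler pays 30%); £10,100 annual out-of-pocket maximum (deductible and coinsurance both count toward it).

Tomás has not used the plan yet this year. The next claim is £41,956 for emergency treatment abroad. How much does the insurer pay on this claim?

The full £1,900 deductible is still open; £1,900 of this bill applies to it.
The remaining £40,056 (= £41,956 − £1,900) moves to coinsurance.
30% of £40,056 = £12,016.80 falls to the traveler.
So the traveler owes £1,900 + £12,016.80 = £13,916.80 before any cap.
Adding £13,916.80 to the £0 already spent would give £13,916.80, which exceeds the £10,100 cap; the traveler pays just £10,100 − £0 = £10,100.
The insurer covers the remainder: £41,956 − £10,100 = £31,856.

£31,856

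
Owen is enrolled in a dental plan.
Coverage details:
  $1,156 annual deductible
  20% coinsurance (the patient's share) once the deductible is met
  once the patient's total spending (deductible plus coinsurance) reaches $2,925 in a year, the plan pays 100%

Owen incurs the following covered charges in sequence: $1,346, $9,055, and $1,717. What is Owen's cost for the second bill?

#1 ($1,346): $1,156 to deductible, leaving $190; 20% of $190 = $38. Patient owes $1,194 (running OOP $1,194).
#2 ($9,055): 20% coinsurance on $9,055 = $1,811. Adding that to $1,194 gives $3,005, past the $2,925 cap; patient pays only $2,925 − $1,194 = $1,731.

$1,731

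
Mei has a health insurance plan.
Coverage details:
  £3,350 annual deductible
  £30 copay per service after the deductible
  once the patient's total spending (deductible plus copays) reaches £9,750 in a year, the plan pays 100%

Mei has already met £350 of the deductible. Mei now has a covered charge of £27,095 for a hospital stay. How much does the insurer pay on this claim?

£24,065

Remaining deductible: £3,350 − £350 = £3,000.
The remaining £24,095 (= £27,095 − £3,000) moves to the copay.
Copay on this service: £30.
So the patient owes £3,000 + £30 = £3,030 before any cap.
Total out-of-pocket so far would be £350 + £3,030 = £3,380, below the £9,750 cap — no reduction.
Insurer pays the balance: £27,095 − £3,030 = £24,065.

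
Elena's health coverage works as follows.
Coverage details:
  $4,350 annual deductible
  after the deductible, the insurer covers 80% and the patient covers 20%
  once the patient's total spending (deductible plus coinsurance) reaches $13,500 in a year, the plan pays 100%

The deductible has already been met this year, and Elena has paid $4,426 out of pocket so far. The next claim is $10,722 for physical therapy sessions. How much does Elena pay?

The deductible is already satisfied, so the full bill goes to coinsurance.
Coinsurance: $10,722 × 20% = $2,144.40.
Year-to-date out-of-pocket becomes $4,426 + $2,144.40 = $6,570.40, still under the $13,500 maximum, so no cap applies.

$2,144.40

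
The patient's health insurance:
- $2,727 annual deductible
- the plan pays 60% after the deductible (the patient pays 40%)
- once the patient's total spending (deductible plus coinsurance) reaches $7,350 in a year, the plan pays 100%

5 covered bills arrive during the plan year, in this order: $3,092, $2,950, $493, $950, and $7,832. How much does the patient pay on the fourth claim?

Claim 1 ($3,092): $2,727 finishes the deductible; $365 goes to coinsurance; 40% of $365 = $146. Patient owes $2,873 (running OOP $2,873).
Claim 2 ($2,950): deductible met; 40% of $2,950 = $1,180. Patient owes $1,180 (running OOP $4,053).
Claim 3 ($493): deductible met; 40% of $493 = $197.20. Patient pays $197.20; OOP now $4,250.20.
Claim 4 ($950): deductible met; 40% of $950 = $380. Cost to patient: $380. OOP to date $4,630.20.

$380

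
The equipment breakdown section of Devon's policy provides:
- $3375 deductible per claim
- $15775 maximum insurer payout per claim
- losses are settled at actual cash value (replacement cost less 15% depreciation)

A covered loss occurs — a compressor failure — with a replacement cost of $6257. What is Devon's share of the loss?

$4313.55

Depreciate 15%: the covered value is $6257 × 0.85 = $5318.45.
Subtract the deductible: $5318.45 − $3375 = $1943.45.
$1943.45 is within the $15775 limit, so the insurer pays $1943.45.
The business owner bears the rest of the original loss: $6257 − $1943.45 = $4313.55.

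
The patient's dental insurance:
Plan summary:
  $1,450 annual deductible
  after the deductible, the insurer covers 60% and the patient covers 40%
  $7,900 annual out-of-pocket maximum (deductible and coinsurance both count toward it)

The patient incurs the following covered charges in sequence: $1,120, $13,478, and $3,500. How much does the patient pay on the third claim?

#1 ($1,120): fully absorbed by the deductible. Patient owes $1,120 (running OOP $1,120).
#2 ($13,478): $330 finishes the deductible; $13,148 goes to coinsurance; 40% of $13,148 = $5,259.20. Cost to patient: $5,589.20. OOP to date $6,709.20.
#3 ($3,500): 40% coinsurance on $3,500 = $1,400. That would push OOP to $8,109.20, over the $7,900 cap, so patient pays $7,900 − $6,709.20 = $1,190.80.

$1,190.80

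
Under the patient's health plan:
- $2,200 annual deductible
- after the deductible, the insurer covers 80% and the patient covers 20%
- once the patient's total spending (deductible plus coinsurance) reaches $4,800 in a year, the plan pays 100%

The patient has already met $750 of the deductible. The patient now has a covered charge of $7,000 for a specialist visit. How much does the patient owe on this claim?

$2,560

Deductible still to meet: $2,200 − $750 = $1,450.
After the $1,450 deductible portion, $7,000 − $1,450 = $5,550 is subject to coinsurance.
20% of $5,550 = $1,110 falls to the patient.
So the patient owes $1,450 + $1,110 = $2,560 before any cap.
Total out-of-pocket so far would be $750 + $2,560 = $3,310, below the $4,800 cap — no reduction.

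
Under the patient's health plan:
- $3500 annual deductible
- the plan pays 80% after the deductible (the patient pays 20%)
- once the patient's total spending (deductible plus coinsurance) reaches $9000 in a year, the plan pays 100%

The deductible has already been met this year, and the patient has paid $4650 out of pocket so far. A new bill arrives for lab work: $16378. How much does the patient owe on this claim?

The deductible is already satisfied, so the full bill goes to coinsurance.
Coinsurance: $16378 × 20% = $3275.60.
Cumulative spending $4650 + $3275.60 = $7925.60 stays under the $9000 maximum.

$3275.60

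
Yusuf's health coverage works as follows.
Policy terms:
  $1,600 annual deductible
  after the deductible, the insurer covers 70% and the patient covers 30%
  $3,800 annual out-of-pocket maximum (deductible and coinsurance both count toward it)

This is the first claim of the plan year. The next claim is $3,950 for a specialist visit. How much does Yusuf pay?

Deductible not yet touched, so the first $1,600 of the bill goes to the deductible.
The remaining $2,350 (= $3,950 − $1,600) moves to coinsurance.
Coinsurance: $2,350 × 30% = $705.
That puts the patient's cost at $1,600 + $705 = $2,305 before any cap.
Total out-of-pocket so far would be $0 + $2,305 = $2,305, below the $3,800 cap — no reduction.

$2,305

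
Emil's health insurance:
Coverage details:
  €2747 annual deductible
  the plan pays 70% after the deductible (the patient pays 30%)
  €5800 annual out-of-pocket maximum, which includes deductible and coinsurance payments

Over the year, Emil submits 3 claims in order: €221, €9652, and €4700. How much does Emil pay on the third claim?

€915.20

Bill 1, €221: entire amount goes to the deductible. Patient pays €221; OOP now €221.
Bill 2, €9652: €2526 finishes the deductible; €7126 goes to coinsurance; patient's 30% is €2137.80. Patient owes €4663.80 (running OOP €4884.80).
Bill 3, €4700: 30% coinsurance on €4700 = €1410. Adding that to €4884.80 gives €6294.80, past the €5800 cap; patient pays only €5800 − €4884.80 = €915.20.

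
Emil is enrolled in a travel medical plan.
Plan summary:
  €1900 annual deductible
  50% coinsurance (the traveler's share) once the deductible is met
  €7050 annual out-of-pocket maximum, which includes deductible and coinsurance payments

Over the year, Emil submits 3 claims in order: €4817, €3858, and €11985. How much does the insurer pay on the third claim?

Bill 1, €4817: €1900 to deductible, leaving €2917; coinsurance €2917 × 50% = €1458.50. Traveler pays €3358.50; OOP now €3358.50. Plan pays €4817 − €3358.50 = €1458.50.
Bill 2, €3858: deductible already satisfied, so traveler's share is 50% × €3858 = €1929. Cost to traveler: €1929. OOP to date €5287.50. Insurer: €3858 − €1929 = €1929.
Bill 3, €11985: deductible met; 50% of €11985 = €5992.50. Adding that to €5287.50 gives €11280, past the €7050 cap; traveler pays only €7050 − €5287.50 = €1762.50. Plan pays €11985 − €1762.50 = €10222.50.

€10222.50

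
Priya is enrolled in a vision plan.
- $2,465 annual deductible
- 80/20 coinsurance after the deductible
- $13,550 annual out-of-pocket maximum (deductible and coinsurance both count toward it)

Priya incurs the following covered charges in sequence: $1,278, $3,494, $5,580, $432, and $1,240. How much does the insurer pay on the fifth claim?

Bill 1, $1,278: entire amount goes to the deductible. Member pays $1,278; OOP now $1,278. Insurer: $1,278 − $1,278 = $0.
Bill 2, $3,494: $1,187 to deductible, leaving $2,307; member's 20% is $461.40. Cost to member: $1,648.40. OOP to date $2,926.40. Insurer: $3,494 − $1,648.40 = $1,845.60.
Bill 3, $5,580: deductible met; 20% of $5,580 = $1,116. Cost to member: $1,116. OOP to date $4,042.40. Plan pays $5,580 − $1,116 = $4,464.
Bill 4, $432: 20% coinsurance on $432 = $86.40. Cost to member: $86.40. OOP to date $4,128.80. Plan pays $432 − $86.40 = $345.60.
Bill 5, $1,240: deductible met; 20% of $1,240 = $248. Cost to member: $248. OOP to date $4,376.80. Insurer: $1,240 − $248 = $992.

$992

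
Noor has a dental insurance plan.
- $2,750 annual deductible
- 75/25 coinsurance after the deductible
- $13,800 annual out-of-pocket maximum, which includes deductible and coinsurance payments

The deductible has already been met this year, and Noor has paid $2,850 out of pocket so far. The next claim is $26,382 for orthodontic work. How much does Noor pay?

With the deductible met, the entire $26,382 is subject to coinsurance.
25% of $26,382 = $6,595.50 falls to the patient.
Cumulative spending $2,850 + $6,595.50 = $9,445.50 stays under the $13,800 maximum.

$6,595.50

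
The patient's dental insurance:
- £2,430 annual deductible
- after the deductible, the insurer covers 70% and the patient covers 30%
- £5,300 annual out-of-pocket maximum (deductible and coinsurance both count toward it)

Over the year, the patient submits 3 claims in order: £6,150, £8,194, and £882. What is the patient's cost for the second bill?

£1,754

#1 (£6,150): deductible takes £2,430, £3,720 remains; 30% of £3,720 = £1,116. Patient pays £3,546; OOP now £3,546.
#2 (£8,194): deductible already satisfied, so patient's share is 30% × £8,194 = £2,458.20. Adding that to £3,546 gives £6,004.20, past the £5,300 cap; patient pays only £5,300 − £3,546 = £1,754.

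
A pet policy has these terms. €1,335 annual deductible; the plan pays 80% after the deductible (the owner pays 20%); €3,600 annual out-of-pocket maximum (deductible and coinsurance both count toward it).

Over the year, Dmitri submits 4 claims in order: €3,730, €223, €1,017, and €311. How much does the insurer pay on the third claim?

Claim 1 — €3,730: deductible takes €1,335, €2,395 remains; 20% of €2,395 = €479. Cost to owner: €1,814. OOP to date €1,814. Insurer: €3,730 − €1,814 = €1,916.
Claim 2 — €223: deductible met; 20% of €223 = €44.60. Owner pays €44.60; OOP now €1,858.60. Plan pays €223 − €44.60 = €178.40.
Claim 3 — €1,017: deductible met; 20% of €1,017 = €203.40. Owner owes €203.40 (running OOP €2,062). Insurer: €1,017 − €203.40 = €813.60.

€813.60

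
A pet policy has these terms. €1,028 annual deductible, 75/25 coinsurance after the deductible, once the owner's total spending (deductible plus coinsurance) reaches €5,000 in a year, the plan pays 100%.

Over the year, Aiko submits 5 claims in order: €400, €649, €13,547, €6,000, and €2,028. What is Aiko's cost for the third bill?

€3,386.75

#1 (€400): all of it applies to the deductible. Owner owes €400 (running OOP €400).
#2 (€649): deductible takes €628, €21 remains; coinsurance €21 × 25% = €5.25. Owner owes €633.25 (running OOP €1,033.25).
#3 (€13,547): deductible met; 25% of €13,547 = €3,386.75. Owner owes €3,386.75 (running OOP €4,420).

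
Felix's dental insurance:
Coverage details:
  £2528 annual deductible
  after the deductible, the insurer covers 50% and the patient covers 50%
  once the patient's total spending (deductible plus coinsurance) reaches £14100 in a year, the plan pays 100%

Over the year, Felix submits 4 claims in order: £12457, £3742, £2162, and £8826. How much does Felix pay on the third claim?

£1081

Claim 1 — £12457: deductible takes £2528, £9929 remains; 50% of £9929 = £4964.50. Patient owes £7492.50 (running OOP £7492.50).
Claim 2 — £3742: 50% coinsurance on £3742 = £1871. Patient pays £1871; OOP now £9363.50.
Claim 3 — £2162: deductible already satisfied, so patient's share is 50% × £2162 = £1081. Patient pays £1081; OOP now £10444.50.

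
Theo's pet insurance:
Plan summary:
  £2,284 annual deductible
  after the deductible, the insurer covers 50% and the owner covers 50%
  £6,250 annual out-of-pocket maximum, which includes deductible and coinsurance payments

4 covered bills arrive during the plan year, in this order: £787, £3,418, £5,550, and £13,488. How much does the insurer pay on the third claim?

Claim 1 — £787: fully absorbed by the deductible. Owner owes £787 (running OOP £787). Insurer: £787 − £787 = £0.
Claim 2 — £3,418: deductible takes £1,497, £1,921 remains; 50% of £1,921 = £960.50. Owner pays £2,457.50; OOP now £3,244.50. Plan pays £3,418 − £2,457.50 = £960.50.
Claim 3 — £5,550: deductible already satisfied, so owner's share is 50% × £5,550 = £2,775. Owner owes £2,775 (running OOP £6,019.50). Plan pays £5,550 − £2,775 = £2,775.

£2,775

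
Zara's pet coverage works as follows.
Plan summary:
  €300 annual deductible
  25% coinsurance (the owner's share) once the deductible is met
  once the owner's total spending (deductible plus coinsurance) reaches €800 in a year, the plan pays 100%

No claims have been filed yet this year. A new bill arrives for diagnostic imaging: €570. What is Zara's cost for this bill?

Nothing has been paid toward the €300 deductible, so the first €300 of this charge is applied there.
The remaining €270 (= €570 − €300) moves to coinsurance.
Coinsurance: €270 × 25% = €67.50.
Owner responsibility before any cap: €300 + €67.50 = €367.50.
Year-to-date out-of-pocket becomes €0 + €367.50 = €367.50, still under the €800 maximum, so no cap applies.

€367.50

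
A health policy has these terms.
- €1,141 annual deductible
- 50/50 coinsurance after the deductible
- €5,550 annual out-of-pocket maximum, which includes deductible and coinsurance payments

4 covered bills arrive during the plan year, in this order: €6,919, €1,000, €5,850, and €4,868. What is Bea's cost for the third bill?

€1,020

#1 (€6,919): €1,141 finishes the deductible; €5,778 goes to coinsurance; 50% of €5,778 = €2,889. Patient owes €4,030 (running OOP €4,030).
#2 (€1,000): deductible met; 50% of €1,000 = €500. Patient owes €500 (running OOP €4,530).
#3 (€5,850): deductible already satisfied, so patient's share is 50% × €5,850 = €2,925. Adding that to €4,530 gives €7,455, past the €5,550 cap; patient pays only €5,550 − €4,530 = €1,020.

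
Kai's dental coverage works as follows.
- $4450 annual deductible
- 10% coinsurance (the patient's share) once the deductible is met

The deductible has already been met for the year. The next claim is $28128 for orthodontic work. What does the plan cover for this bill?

$25315.20

With the deductible met, the entire $28128 is subject to coinsurance.
Coinsurance: $28128 × 10% = $2812.80.
Insurer pays the balance: $28128 − $2812.80 = $25315.20.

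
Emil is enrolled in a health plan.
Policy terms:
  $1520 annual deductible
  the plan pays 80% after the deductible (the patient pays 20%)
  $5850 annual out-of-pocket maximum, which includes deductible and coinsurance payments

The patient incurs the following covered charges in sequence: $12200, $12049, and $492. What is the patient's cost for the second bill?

$2194

Claim 1 — $12200: deductible takes $1520, $10680 remains; 20% of $10680 = $2136. Cost to patient: $3656. OOP to date $3656.
Claim 2 — $12049: deductible met; 20% of $12049 = $2409.80. Adding that to $3656 gives $6065.80, past the $5850 cap; patient pays only $5850 − $3656 = $2194.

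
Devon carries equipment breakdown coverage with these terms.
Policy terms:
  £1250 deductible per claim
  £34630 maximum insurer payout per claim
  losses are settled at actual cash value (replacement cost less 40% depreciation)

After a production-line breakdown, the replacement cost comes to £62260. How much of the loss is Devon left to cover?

At 40% depreciation, ACV = £62260 − £24904 = £37356.
After the deductible, £37356 − £1250 = £36106 remains.
The £34630 per-incident cap binds; insurer pays £34630.
The business owner bears the rest of the original loss: £62260 − £34630 = £27630.

£27630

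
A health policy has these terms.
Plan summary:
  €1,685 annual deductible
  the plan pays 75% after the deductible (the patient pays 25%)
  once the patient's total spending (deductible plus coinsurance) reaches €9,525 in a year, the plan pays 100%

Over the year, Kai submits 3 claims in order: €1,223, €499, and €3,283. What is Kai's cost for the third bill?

Bill 1, €1,223: all of it applies to the deductible. Patient owes €1,223 (running OOP €1,223).
Bill 2, €499: €462 to deductible, leaving €37; 25% of €37 = €9.25. Cost to patient: €471.25. OOP to date €1,694.25.
Bill 3, €3,283: 25% coinsurance on €3,283 = €820.75. Cost to patient: €820.75. OOP to date €2,515.

€820.75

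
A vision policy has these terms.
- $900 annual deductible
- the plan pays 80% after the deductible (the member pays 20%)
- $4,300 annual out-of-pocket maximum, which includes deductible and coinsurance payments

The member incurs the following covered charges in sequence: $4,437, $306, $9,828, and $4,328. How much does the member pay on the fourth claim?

$665.80

Bill 1, $4,437: deductible takes $900, $3,537 remains; coinsurance $3,537 × 20% = $707.40. Member owes $1,607.40 (running OOP $1,607.40).
Bill 2, $306: deductible already satisfied, so member's share is 20% × $306 = $61.20. Cost to member: $61.20. OOP to date $1,668.60.
Bill 3, $9,828: 20% coinsurance on $9,828 = $1,965.60. Cost to member: $1,965.60. OOP to date $3,634.20.
Bill 4, $4,328: 20% coinsurance on $4,328 = $865.60. Adding that to $3,634.20 gives $4,499.80, past the $4,300 cap; member pays only $4,300 − $3,634.20 = $665.80.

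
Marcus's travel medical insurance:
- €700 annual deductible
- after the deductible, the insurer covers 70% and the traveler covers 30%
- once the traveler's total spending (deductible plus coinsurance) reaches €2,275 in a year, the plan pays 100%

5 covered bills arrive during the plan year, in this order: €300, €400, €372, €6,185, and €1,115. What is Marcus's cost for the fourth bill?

Bill 1, €300: entire amount goes to the deductible. Traveler pays €300; OOP now €300.
Bill 2, €400: entire amount goes to the deductible. Traveler pays €400; OOP now €700.
Bill 3, €372: 30% coinsurance on €372 = €111.60. Cost to traveler: €111.60. OOP to date €811.60.
Bill 4, €6,185: deductible met; 30% of €6,185 = €1,855.50. That would push OOP to €2,667.10, over the €2,275 cap, so traveler pays €2,275 − €811.60 = €1,463.40.

€1,463.40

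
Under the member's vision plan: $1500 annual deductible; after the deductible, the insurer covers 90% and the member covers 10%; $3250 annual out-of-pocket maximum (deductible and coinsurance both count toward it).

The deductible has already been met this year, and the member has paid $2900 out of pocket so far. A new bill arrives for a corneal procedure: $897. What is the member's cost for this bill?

$89.70

With the deductible met, the entire $897 is subject to coinsurance.
10% of $897 = $89.70 falls to the member.
Cumulative spending $2900 + $89.70 = $2989.70 stays under the $3250 maximum.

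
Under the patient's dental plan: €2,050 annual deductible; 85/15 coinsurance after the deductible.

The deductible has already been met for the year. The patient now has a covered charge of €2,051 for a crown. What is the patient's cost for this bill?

€307.65

The deductible is already satisfied, so the full bill goes to coinsurance.
15% of €2,051 = €307.65 falls to the patient.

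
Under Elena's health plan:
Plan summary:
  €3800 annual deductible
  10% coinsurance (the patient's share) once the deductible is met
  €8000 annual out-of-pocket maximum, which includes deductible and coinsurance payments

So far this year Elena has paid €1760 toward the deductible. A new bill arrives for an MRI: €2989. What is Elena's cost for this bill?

Deductible still to meet: €3800 − €1760 = €2040.
The remaining €949 (= €2989 − €2040) moves to coinsurance.
Coinsurance: €949 × 10% = €94.90.
Patient responsibility before any cap: €2040 + €94.90 = €2134.90.
Total out-of-pocket so far would be €1760 + €2134.90 = €3894.90, below the €8000 cap — no reduction.

€2134.90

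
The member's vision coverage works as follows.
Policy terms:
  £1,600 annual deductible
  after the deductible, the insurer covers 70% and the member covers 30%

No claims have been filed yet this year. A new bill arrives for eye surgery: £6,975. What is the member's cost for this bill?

£3,212.50

Nothing has been paid toward the £1,600 deductible, so the first £1,600 of this charge is applied there.
The remaining £5,375 (= £6,975 − £1,600) moves to coinsurance.
30% of £5,375 = £1,612.50 falls to the member.
Member responsibility: £1,600 + £1,612.50 = £3,212.50.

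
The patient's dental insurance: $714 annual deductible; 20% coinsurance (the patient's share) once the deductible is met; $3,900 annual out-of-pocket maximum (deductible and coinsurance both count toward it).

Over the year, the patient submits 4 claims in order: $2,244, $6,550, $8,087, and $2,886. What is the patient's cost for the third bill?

$1,570

#1 ($2,244): deductible takes $714, $1,530 remains; patient's 20% is $306. Cost to patient: $1,020. OOP to date $1,020.
#2 ($6,550): deductible met; 20% of $6,550 = $1,310. Patient pays $1,310; OOP now $2,330.
#3 ($8,087): deductible met; 20% of $8,087 = $1,617.40. Adding that to $2,330 gives $3,947.40, past the $3,900 cap; patient pays only $3,900 − $2,330 = $1,570.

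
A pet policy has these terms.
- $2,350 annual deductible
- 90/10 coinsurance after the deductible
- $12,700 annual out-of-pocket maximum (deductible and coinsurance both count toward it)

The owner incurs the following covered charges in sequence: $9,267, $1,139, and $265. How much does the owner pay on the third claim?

$26.50

#1 ($9,267): deductible takes $2,350, $6,917 remains; 10% of $6,917 = $691.70. Owner owes $3,041.70 (running OOP $3,041.70).
#2 ($1,139): deductible already satisfied, so owner's share is 10% × $1,139 = $113.90. Owner owes $113.90 (running OOP $3,155.60).
#3 ($265): 10% coinsurance on $265 = $26.50. Cost to owner: $26.50. OOP to date $3,182.10.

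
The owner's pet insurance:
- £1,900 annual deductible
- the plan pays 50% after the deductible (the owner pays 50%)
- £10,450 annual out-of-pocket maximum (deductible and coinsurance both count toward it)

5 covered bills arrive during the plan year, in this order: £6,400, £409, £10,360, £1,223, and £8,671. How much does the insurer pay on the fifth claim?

#1 (£6,400): £1,900 finishes the deductible; £4,500 goes to coinsurance; owner's 50% is £2,250. Cost to owner: £4,150. OOP to date £4,150. Plan pays £6,400 − £4,150 = £2,250.
#2 (£409): deductible already satisfied, so owner's share is 50% × £409 = £204.50. Owner owes £204.50 (running OOP £4,354.50). Plan pays £409 − £204.50 = £204.50.
#3 (£10,360): 50% coinsurance on £10,360 = £5,180. Cost to owner: £5,180. OOP to date £9,534.50. Insurer: £10,360 − £5,180 = £5,180.
#4 (£1,223): deductible already satisfied, so owner's share is 50% × £1,223 = £611.50. Owner pays £611.50; OOP now £10,146. Plan pays £1,223 − £611.50 = £611.50.
#5 (£8,671): deductible already satisfied, so owner's share is 50% × £8,671 = £4,335.50. Adding that to £10,146 gives £14,481.50, past the £10,450 cap; owner pays only £10,450 − £10,146 = £304. Insurer: £8,671 − £304 = £8,367.

£8,367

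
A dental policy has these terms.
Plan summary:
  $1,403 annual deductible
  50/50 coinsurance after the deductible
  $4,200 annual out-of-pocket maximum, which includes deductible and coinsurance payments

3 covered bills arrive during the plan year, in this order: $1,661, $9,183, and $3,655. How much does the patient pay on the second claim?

$2,668

Claim 1 — $1,661: deductible takes $1,403, $258 remains; 50% of $258 = $129. Patient pays $1,532; OOP now $1,532.
Claim 2 — $9,183: 50% coinsurance on $9,183 = $4,591.50. That would push OOP to $6,123.50, over the $4,200 cap, so patient pays $4,200 − $1,532 = $2,668.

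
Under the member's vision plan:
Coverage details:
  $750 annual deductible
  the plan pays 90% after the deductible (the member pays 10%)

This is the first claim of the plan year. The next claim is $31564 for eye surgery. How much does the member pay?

$3831.40

Nothing has been paid toward the $750 deductible, so the first $750 of this charge is applied there.
That leaves $31564 − $750 = $30814 for coinsurance.
Coinsurance: $30814 × 10% = $3081.40.
Member responsibility: $750 + $3081.40 = $3831.40.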